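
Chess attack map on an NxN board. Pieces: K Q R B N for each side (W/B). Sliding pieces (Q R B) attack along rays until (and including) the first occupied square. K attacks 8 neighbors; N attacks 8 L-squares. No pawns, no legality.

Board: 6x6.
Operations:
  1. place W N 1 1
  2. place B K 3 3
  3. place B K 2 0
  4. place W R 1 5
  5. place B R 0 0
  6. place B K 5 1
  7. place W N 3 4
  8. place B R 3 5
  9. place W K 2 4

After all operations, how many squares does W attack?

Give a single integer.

Answer: 18

Derivation:
Op 1: place WN@(1,1)
Op 2: place BK@(3,3)
Op 3: place BK@(2,0)
Op 4: place WR@(1,5)
Op 5: place BR@(0,0)
Op 6: place BK@(5,1)
Op 7: place WN@(3,4)
Op 8: place BR@(3,5)
Op 9: place WK@(2,4)
Per-piece attacks for W:
  WN@(1,1): attacks (2,3) (3,2) (0,3) (3,0)
  WR@(1,5): attacks (1,4) (1,3) (1,2) (1,1) (2,5) (3,5) (0,5) [ray(0,-1) blocked at (1,1); ray(1,0) blocked at (3,5)]
  WK@(2,4): attacks (2,5) (2,3) (3,4) (1,4) (3,5) (3,3) (1,5) (1,3)
  WN@(3,4): attacks (5,5) (1,5) (4,2) (5,3) (2,2) (1,3)
Union (18 distinct): (0,3) (0,5) (1,1) (1,2) (1,3) (1,4) (1,5) (2,2) (2,3) (2,5) (3,0) (3,2) (3,3) (3,4) (3,5) (4,2) (5,3) (5,5)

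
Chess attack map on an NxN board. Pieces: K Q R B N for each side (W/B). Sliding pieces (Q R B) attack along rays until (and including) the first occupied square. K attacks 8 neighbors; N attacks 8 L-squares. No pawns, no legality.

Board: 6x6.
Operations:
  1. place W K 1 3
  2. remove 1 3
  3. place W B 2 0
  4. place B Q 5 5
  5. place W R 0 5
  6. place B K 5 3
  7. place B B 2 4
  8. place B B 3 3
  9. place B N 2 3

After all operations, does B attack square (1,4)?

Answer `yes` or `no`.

Answer: no

Derivation:
Op 1: place WK@(1,3)
Op 2: remove (1,3)
Op 3: place WB@(2,0)
Op 4: place BQ@(5,5)
Op 5: place WR@(0,5)
Op 6: place BK@(5,3)
Op 7: place BB@(2,4)
Op 8: place BB@(3,3)
Op 9: place BN@(2,3)
Per-piece attacks for B:
  BN@(2,3): attacks (3,5) (4,4) (1,5) (0,4) (3,1) (4,2) (1,1) (0,2)
  BB@(2,4): attacks (3,5) (3,3) (1,5) (1,3) (0,2) [ray(1,-1) blocked at (3,3)]
  BB@(3,3): attacks (4,4) (5,5) (4,2) (5,1) (2,4) (2,2) (1,1) (0,0) [ray(1,1) blocked at (5,5); ray(-1,1) blocked at (2,4)]
  BK@(5,3): attacks (5,4) (5,2) (4,3) (4,4) (4,2)
  BQ@(5,5): attacks (5,4) (5,3) (4,5) (3,5) (2,5) (1,5) (0,5) (4,4) (3,3) [ray(0,-1) blocked at (5,3); ray(-1,0) blocked at (0,5); ray(-1,-1) blocked at (3,3)]
B attacks (1,4): no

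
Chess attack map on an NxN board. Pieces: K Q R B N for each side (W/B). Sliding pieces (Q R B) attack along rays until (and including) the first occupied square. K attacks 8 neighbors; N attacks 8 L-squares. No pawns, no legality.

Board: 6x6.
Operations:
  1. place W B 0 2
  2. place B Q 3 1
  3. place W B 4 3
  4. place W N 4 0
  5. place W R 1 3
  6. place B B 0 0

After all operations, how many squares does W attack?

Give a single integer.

Answer: 17

Derivation:
Op 1: place WB@(0,2)
Op 2: place BQ@(3,1)
Op 3: place WB@(4,3)
Op 4: place WN@(4,0)
Op 5: place WR@(1,3)
Op 6: place BB@(0,0)
Per-piece attacks for W:
  WB@(0,2): attacks (1,3) (1,1) (2,0) [ray(1,1) blocked at (1,3)]
  WR@(1,3): attacks (1,4) (1,5) (1,2) (1,1) (1,0) (2,3) (3,3) (4,3) (0,3) [ray(1,0) blocked at (4,3)]
  WN@(4,0): attacks (5,2) (3,2) (2,1)
  WB@(4,3): attacks (5,4) (5,2) (3,4) (2,5) (3,2) (2,1) (1,0)
Union (17 distinct): (0,3) (1,0) (1,1) (1,2) (1,3) (1,4) (1,5) (2,0) (2,1) (2,3) (2,5) (3,2) (3,3) (3,4) (4,3) (5,2) (5,4)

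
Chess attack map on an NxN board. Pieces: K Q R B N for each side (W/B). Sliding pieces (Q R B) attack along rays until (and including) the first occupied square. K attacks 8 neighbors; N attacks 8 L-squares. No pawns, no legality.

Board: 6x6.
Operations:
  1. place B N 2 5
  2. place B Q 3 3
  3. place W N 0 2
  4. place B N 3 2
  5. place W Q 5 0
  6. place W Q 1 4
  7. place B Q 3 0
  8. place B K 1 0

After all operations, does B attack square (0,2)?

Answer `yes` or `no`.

Op 1: place BN@(2,5)
Op 2: place BQ@(3,3)
Op 3: place WN@(0,2)
Op 4: place BN@(3,2)
Op 5: place WQ@(5,0)
Op 6: place WQ@(1,4)
Op 7: place BQ@(3,0)
Op 8: place BK@(1,0)
Per-piece attacks for B:
  BK@(1,0): attacks (1,1) (2,0) (0,0) (2,1) (0,1)
  BN@(2,5): attacks (3,3) (4,4) (1,3) (0,4)
  BQ@(3,0): attacks (3,1) (3,2) (4,0) (5,0) (2,0) (1,0) (4,1) (5,2) (2,1) (1,2) (0,3) [ray(0,1) blocked at (3,2); ray(1,0) blocked at (5,0); ray(-1,0) blocked at (1,0)]
  BN@(3,2): attacks (4,4) (5,3) (2,4) (1,3) (4,0) (5,1) (2,0) (1,1)
  BQ@(3,3): attacks (3,4) (3,5) (3,2) (4,3) (5,3) (2,3) (1,3) (0,3) (4,4) (5,5) (4,2) (5,1) (2,4) (1,5) (2,2) (1,1) (0,0) [ray(0,-1) blocked at (3,2)]
B attacks (0,2): no

Answer: no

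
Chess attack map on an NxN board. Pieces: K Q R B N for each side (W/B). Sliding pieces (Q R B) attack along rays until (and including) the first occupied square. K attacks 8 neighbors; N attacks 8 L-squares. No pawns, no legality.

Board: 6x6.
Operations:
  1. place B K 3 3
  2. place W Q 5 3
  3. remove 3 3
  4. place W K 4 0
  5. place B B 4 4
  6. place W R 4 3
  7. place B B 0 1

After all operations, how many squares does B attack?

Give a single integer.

Answer: 12

Derivation:
Op 1: place BK@(3,3)
Op 2: place WQ@(5,3)
Op 3: remove (3,3)
Op 4: place WK@(4,0)
Op 5: place BB@(4,4)
Op 6: place WR@(4,3)
Op 7: place BB@(0,1)
Per-piece attacks for B:
  BB@(0,1): attacks (1,2) (2,3) (3,4) (4,5) (1,0)
  BB@(4,4): attacks (5,5) (5,3) (3,5) (3,3) (2,2) (1,1) (0,0) [ray(1,-1) blocked at (5,3)]
Union (12 distinct): (0,0) (1,0) (1,1) (1,2) (2,2) (2,3) (3,3) (3,4) (3,5) (4,5) (5,3) (5,5)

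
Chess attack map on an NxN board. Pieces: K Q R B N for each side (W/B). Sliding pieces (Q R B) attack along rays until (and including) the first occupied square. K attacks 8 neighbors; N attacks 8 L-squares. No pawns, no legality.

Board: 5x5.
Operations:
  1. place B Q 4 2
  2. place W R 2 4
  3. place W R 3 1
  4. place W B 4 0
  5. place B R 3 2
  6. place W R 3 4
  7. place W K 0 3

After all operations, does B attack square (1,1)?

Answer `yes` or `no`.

Op 1: place BQ@(4,2)
Op 2: place WR@(2,4)
Op 3: place WR@(3,1)
Op 4: place WB@(4,0)
Op 5: place BR@(3,2)
Op 6: place WR@(3,4)
Op 7: place WK@(0,3)
Per-piece attacks for B:
  BR@(3,2): attacks (3,3) (3,4) (3,1) (4,2) (2,2) (1,2) (0,2) [ray(0,1) blocked at (3,4); ray(0,-1) blocked at (3,1); ray(1,0) blocked at (4,2)]
  BQ@(4,2): attacks (4,3) (4,4) (4,1) (4,0) (3,2) (3,3) (2,4) (3,1) [ray(0,-1) blocked at (4,0); ray(-1,0) blocked at (3,2); ray(-1,1) blocked at (2,4); ray(-1,-1) blocked at (3,1)]
B attacks (1,1): no

Answer: no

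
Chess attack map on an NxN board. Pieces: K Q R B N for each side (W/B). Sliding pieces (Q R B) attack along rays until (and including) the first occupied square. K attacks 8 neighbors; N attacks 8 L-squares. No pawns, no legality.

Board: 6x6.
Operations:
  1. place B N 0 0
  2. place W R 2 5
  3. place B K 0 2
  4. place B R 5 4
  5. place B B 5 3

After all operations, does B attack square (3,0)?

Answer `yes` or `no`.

Answer: no

Derivation:
Op 1: place BN@(0,0)
Op 2: place WR@(2,5)
Op 3: place BK@(0,2)
Op 4: place BR@(5,4)
Op 5: place BB@(5,3)
Per-piece attacks for B:
  BN@(0,0): attacks (1,2) (2,1)
  BK@(0,2): attacks (0,3) (0,1) (1,2) (1,3) (1,1)
  BB@(5,3): attacks (4,4) (3,5) (4,2) (3,1) (2,0)
  BR@(5,4): attacks (5,5) (5,3) (4,4) (3,4) (2,4) (1,4) (0,4) [ray(0,-1) blocked at (5,3)]
B attacks (3,0): no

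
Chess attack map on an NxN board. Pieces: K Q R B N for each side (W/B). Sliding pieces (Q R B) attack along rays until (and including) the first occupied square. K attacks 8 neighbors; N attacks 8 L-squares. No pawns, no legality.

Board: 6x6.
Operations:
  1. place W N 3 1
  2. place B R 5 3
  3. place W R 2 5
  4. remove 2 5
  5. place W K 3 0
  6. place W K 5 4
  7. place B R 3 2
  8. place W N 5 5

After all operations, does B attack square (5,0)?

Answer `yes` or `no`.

Op 1: place WN@(3,1)
Op 2: place BR@(5,3)
Op 3: place WR@(2,5)
Op 4: remove (2,5)
Op 5: place WK@(3,0)
Op 6: place WK@(5,4)
Op 7: place BR@(3,2)
Op 8: place WN@(5,5)
Per-piece attacks for B:
  BR@(3,2): attacks (3,3) (3,4) (3,5) (3,1) (4,2) (5,2) (2,2) (1,2) (0,2) [ray(0,-1) blocked at (3,1)]
  BR@(5,3): attacks (5,4) (5,2) (5,1) (5,0) (4,3) (3,3) (2,3) (1,3) (0,3) [ray(0,1) blocked at (5,4)]
B attacks (5,0): yes

Answer: yes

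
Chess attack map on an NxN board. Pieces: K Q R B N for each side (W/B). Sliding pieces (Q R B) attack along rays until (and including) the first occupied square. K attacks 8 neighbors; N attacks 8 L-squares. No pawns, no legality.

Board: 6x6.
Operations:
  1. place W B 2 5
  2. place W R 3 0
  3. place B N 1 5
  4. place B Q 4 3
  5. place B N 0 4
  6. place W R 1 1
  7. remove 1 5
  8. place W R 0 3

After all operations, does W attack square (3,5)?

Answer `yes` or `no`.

Answer: yes

Derivation:
Op 1: place WB@(2,5)
Op 2: place WR@(3,0)
Op 3: place BN@(1,5)
Op 4: place BQ@(4,3)
Op 5: place BN@(0,4)
Op 6: place WR@(1,1)
Op 7: remove (1,5)
Op 8: place WR@(0,3)
Per-piece attacks for W:
  WR@(0,3): attacks (0,4) (0,2) (0,1) (0,0) (1,3) (2,3) (3,3) (4,3) [ray(0,1) blocked at (0,4); ray(1,0) blocked at (4,3)]
  WR@(1,1): attacks (1,2) (1,3) (1,4) (1,5) (1,0) (2,1) (3,1) (4,1) (5,1) (0,1)
  WB@(2,5): attacks (3,4) (4,3) (1,4) (0,3) [ray(1,-1) blocked at (4,3); ray(-1,-1) blocked at (0,3)]
  WR@(3,0): attacks (3,1) (3,2) (3,3) (3,4) (3,5) (4,0) (5,0) (2,0) (1,0) (0,0)
W attacks (3,5): yes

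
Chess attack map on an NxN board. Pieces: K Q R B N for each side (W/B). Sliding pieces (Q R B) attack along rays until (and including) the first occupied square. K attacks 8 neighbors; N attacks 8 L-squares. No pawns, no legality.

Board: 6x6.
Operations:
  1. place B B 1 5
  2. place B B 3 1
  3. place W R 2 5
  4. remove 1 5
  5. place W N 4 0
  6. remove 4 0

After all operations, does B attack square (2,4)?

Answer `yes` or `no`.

Answer: no

Derivation:
Op 1: place BB@(1,5)
Op 2: place BB@(3,1)
Op 3: place WR@(2,5)
Op 4: remove (1,5)
Op 5: place WN@(4,0)
Op 6: remove (4,0)
Per-piece attacks for B:
  BB@(3,1): attacks (4,2) (5,3) (4,0) (2,2) (1,3) (0,4) (2,0)
B attacks (2,4): no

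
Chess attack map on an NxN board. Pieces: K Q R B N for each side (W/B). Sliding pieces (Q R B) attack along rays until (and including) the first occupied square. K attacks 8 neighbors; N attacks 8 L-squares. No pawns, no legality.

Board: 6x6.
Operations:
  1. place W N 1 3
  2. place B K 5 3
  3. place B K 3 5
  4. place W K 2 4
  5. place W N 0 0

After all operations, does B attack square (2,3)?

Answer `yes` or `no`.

Op 1: place WN@(1,3)
Op 2: place BK@(5,3)
Op 3: place BK@(3,5)
Op 4: place WK@(2,4)
Op 5: place WN@(0,0)
Per-piece attacks for B:
  BK@(3,5): attacks (3,4) (4,5) (2,5) (4,4) (2,4)
  BK@(5,3): attacks (5,4) (5,2) (4,3) (4,4) (4,2)
B attacks (2,3): no

Answer: no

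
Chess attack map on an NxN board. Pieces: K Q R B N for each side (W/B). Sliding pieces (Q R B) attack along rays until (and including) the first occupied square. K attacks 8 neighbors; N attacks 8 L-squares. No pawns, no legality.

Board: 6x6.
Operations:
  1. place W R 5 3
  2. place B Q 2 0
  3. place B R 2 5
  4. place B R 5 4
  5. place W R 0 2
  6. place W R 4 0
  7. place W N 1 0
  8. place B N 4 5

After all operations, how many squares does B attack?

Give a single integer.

Op 1: place WR@(5,3)
Op 2: place BQ@(2,0)
Op 3: place BR@(2,5)
Op 4: place BR@(5,4)
Op 5: place WR@(0,2)
Op 6: place WR@(4,0)
Op 7: place WN@(1,0)
Op 8: place BN@(4,5)
Per-piece attacks for B:
  BQ@(2,0): attacks (2,1) (2,2) (2,3) (2,4) (2,5) (3,0) (4,0) (1,0) (3,1) (4,2) (5,3) (1,1) (0,2) [ray(0,1) blocked at (2,5); ray(1,0) blocked at (4,0); ray(-1,0) blocked at (1,0); ray(1,1) blocked at (5,3); ray(-1,1) blocked at (0,2)]
  BR@(2,5): attacks (2,4) (2,3) (2,2) (2,1) (2,0) (3,5) (4,5) (1,5) (0,5) [ray(0,-1) blocked at (2,0); ray(1,0) blocked at (4,5)]
  BN@(4,5): attacks (5,3) (3,3) (2,4)
  BR@(5,4): attacks (5,5) (5,3) (4,4) (3,4) (2,4) (1,4) (0,4) [ray(0,-1) blocked at (5,3)]
Union (24 distinct): (0,2) (0,4) (0,5) (1,0) (1,1) (1,4) (1,5) (2,0) (2,1) (2,2) (2,3) (2,4) (2,5) (3,0) (3,1) (3,3) (3,4) (3,5) (4,0) (4,2) (4,4) (4,5) (5,3) (5,5)

Answer: 24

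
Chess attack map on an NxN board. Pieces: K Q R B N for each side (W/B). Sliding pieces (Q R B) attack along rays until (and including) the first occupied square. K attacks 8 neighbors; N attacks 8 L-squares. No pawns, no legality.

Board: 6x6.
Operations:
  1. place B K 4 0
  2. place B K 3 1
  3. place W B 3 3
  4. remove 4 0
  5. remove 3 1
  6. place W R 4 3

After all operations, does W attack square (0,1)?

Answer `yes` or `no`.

Op 1: place BK@(4,0)
Op 2: place BK@(3,1)
Op 3: place WB@(3,3)
Op 4: remove (4,0)
Op 5: remove (3,1)
Op 6: place WR@(4,3)
Per-piece attacks for W:
  WB@(3,3): attacks (4,4) (5,5) (4,2) (5,1) (2,4) (1,5) (2,2) (1,1) (0,0)
  WR@(4,3): attacks (4,4) (4,5) (4,2) (4,1) (4,0) (5,3) (3,3) [ray(-1,0) blocked at (3,3)]
W attacks (0,1): no

Answer: no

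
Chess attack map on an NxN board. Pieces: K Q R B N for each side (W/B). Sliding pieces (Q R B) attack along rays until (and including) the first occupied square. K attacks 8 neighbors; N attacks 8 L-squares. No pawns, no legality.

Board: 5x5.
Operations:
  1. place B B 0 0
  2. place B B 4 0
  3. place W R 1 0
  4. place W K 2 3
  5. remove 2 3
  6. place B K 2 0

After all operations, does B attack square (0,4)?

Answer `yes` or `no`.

Op 1: place BB@(0,0)
Op 2: place BB@(4,0)
Op 3: place WR@(1,0)
Op 4: place WK@(2,3)
Op 5: remove (2,3)
Op 6: place BK@(2,0)
Per-piece attacks for B:
  BB@(0,0): attacks (1,1) (2,2) (3,3) (4,4)
  BK@(2,0): attacks (2,1) (3,0) (1,0) (3,1) (1,1)
  BB@(4,0): attacks (3,1) (2,2) (1,3) (0,4)
B attacks (0,4): yes

Answer: yes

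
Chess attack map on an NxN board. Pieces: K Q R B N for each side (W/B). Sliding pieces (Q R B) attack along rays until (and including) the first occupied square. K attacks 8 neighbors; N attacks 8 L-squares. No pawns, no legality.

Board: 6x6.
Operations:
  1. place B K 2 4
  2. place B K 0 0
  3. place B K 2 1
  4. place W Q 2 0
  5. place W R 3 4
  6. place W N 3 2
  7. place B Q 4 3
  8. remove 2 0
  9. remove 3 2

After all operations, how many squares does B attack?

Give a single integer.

Answer: 27

Derivation:
Op 1: place BK@(2,4)
Op 2: place BK@(0,0)
Op 3: place BK@(2,1)
Op 4: place WQ@(2,0)
Op 5: place WR@(3,4)
Op 6: place WN@(3,2)
Op 7: place BQ@(4,3)
Op 8: remove (2,0)
Op 9: remove (3,2)
Per-piece attacks for B:
  BK@(0,0): attacks (0,1) (1,0) (1,1)
  BK@(2,1): attacks (2,2) (2,0) (3,1) (1,1) (3,2) (3,0) (1,2) (1,0)
  BK@(2,4): attacks (2,5) (2,3) (3,4) (1,4) (3,5) (3,3) (1,5) (1,3)
  BQ@(4,3): attacks (4,4) (4,5) (4,2) (4,1) (4,0) (5,3) (3,3) (2,3) (1,3) (0,3) (5,4) (5,2) (3,4) (3,2) (2,1) [ray(-1,1) blocked at (3,4); ray(-1,-1) blocked at (2,1)]
Union (27 distinct): (0,1) (0,3) (1,0) (1,1) (1,2) (1,3) (1,4) (1,5) (2,0) (2,1) (2,2) (2,3) (2,5) (3,0) (3,1) (3,2) (3,3) (3,4) (3,5) (4,0) (4,1) (4,2) (4,4) (4,5) (5,2) (5,3) (5,4)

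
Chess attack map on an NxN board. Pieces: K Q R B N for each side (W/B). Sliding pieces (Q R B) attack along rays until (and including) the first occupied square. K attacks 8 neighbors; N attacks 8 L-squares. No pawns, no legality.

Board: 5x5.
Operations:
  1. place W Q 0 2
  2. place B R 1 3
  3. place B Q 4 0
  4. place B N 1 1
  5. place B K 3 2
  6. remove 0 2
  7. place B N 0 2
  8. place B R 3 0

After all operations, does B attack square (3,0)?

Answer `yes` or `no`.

Answer: yes

Derivation:
Op 1: place WQ@(0,2)
Op 2: place BR@(1,3)
Op 3: place BQ@(4,0)
Op 4: place BN@(1,1)
Op 5: place BK@(3,2)
Op 6: remove (0,2)
Op 7: place BN@(0,2)
Op 8: place BR@(3,0)
Per-piece attacks for B:
  BN@(0,2): attacks (1,4) (2,3) (1,0) (2,1)
  BN@(1,1): attacks (2,3) (3,2) (0,3) (3,0)
  BR@(1,3): attacks (1,4) (1,2) (1,1) (2,3) (3,3) (4,3) (0,3) [ray(0,-1) blocked at (1,1)]
  BR@(3,0): attacks (3,1) (3,2) (4,0) (2,0) (1,0) (0,0) [ray(0,1) blocked at (3,2); ray(1,0) blocked at (4,0)]
  BK@(3,2): attacks (3,3) (3,1) (4,2) (2,2) (4,3) (4,1) (2,3) (2,1)
  BQ@(4,0): attacks (4,1) (4,2) (4,3) (4,4) (3,0) (3,1) (2,2) (1,3) [ray(-1,0) blocked at (3,0); ray(-1,1) blocked at (1,3)]
B attacks (3,0): yes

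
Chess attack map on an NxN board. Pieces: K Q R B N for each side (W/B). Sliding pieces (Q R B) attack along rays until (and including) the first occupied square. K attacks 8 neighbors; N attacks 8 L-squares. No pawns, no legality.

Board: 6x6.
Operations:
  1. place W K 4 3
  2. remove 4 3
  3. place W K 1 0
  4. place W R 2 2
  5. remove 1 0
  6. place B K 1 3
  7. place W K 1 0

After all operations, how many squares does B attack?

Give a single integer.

Op 1: place WK@(4,3)
Op 2: remove (4,3)
Op 3: place WK@(1,0)
Op 4: place WR@(2,2)
Op 5: remove (1,0)
Op 6: place BK@(1,3)
Op 7: place WK@(1,0)
Per-piece attacks for B:
  BK@(1,3): attacks (1,4) (1,2) (2,3) (0,3) (2,4) (2,2) (0,4) (0,2)
Union (8 distinct): (0,2) (0,3) (0,4) (1,2) (1,4) (2,2) (2,3) (2,4)

Answer: 8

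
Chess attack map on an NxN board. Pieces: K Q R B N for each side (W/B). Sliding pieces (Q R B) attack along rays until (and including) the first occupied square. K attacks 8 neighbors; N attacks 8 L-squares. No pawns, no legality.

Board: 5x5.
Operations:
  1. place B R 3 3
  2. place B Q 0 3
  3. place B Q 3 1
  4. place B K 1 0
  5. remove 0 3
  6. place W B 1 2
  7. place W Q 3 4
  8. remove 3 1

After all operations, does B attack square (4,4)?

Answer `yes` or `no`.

Op 1: place BR@(3,3)
Op 2: place BQ@(0,3)
Op 3: place BQ@(3,1)
Op 4: place BK@(1,0)
Op 5: remove (0,3)
Op 6: place WB@(1,2)
Op 7: place WQ@(3,4)
Op 8: remove (3,1)
Per-piece attacks for B:
  BK@(1,0): attacks (1,1) (2,0) (0,0) (2,1) (0,1)
  BR@(3,3): attacks (3,4) (3,2) (3,1) (3,0) (4,3) (2,3) (1,3) (0,3) [ray(0,1) blocked at (3,4)]
B attacks (4,4): no

Answer: no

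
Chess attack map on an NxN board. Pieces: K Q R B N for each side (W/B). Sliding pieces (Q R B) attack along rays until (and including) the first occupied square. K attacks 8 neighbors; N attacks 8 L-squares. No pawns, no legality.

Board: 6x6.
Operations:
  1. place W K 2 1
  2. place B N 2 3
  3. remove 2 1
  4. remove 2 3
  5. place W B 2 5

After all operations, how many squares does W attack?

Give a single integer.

Answer: 5

Derivation:
Op 1: place WK@(2,1)
Op 2: place BN@(2,3)
Op 3: remove (2,1)
Op 4: remove (2,3)
Op 5: place WB@(2,5)
Per-piece attacks for W:
  WB@(2,5): attacks (3,4) (4,3) (5,2) (1,4) (0,3)
Union (5 distinct): (0,3) (1,4) (3,4) (4,3) (5,2)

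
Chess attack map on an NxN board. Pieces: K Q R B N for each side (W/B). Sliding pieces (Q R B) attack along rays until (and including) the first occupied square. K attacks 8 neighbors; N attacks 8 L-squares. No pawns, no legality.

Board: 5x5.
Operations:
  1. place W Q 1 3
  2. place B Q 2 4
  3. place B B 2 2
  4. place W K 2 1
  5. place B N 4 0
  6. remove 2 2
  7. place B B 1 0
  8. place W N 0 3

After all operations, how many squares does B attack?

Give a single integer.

Answer: 12

Derivation:
Op 1: place WQ@(1,3)
Op 2: place BQ@(2,4)
Op 3: place BB@(2,2)
Op 4: place WK@(2,1)
Op 5: place BN@(4,0)
Op 6: remove (2,2)
Op 7: place BB@(1,0)
Op 8: place WN@(0,3)
Per-piece attacks for B:
  BB@(1,0): attacks (2,1) (0,1) [ray(1,1) blocked at (2,1)]
  BQ@(2,4): attacks (2,3) (2,2) (2,1) (3,4) (4,4) (1,4) (0,4) (3,3) (4,2) (1,3) [ray(0,-1) blocked at (2,1); ray(-1,-1) blocked at (1,3)]
  BN@(4,0): attacks (3,2) (2,1)
Union (12 distinct): (0,1) (0,4) (1,3) (1,4) (2,1) (2,2) (2,3) (3,2) (3,3) (3,4) (4,2) (4,4)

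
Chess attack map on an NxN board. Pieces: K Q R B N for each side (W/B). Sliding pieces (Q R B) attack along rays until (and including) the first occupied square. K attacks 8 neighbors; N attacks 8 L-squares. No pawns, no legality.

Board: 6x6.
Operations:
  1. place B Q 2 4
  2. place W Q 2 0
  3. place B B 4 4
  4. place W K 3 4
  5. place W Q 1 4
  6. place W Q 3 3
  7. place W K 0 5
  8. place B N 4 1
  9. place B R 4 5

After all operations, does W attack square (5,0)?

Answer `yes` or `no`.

Op 1: place BQ@(2,4)
Op 2: place WQ@(2,0)
Op 3: place BB@(4,4)
Op 4: place WK@(3,4)
Op 5: place WQ@(1,4)
Op 6: place WQ@(3,3)
Op 7: place WK@(0,5)
Op 8: place BN@(4,1)
Op 9: place BR@(4,5)
Per-piece attacks for W:
  WK@(0,5): attacks (0,4) (1,5) (1,4)
  WQ@(1,4): attacks (1,5) (1,3) (1,2) (1,1) (1,0) (2,4) (0,4) (2,5) (2,3) (3,2) (4,1) (0,5) (0,3) [ray(1,0) blocked at (2,4); ray(1,-1) blocked at (4,1); ray(-1,1) blocked at (0,5)]
  WQ@(2,0): attacks (2,1) (2,2) (2,3) (2,4) (3,0) (4,0) (5,0) (1,0) (0,0) (3,1) (4,2) (5,3) (1,1) (0,2) [ray(0,1) blocked at (2,4)]
  WQ@(3,3): attacks (3,4) (3,2) (3,1) (3,0) (4,3) (5,3) (2,3) (1,3) (0,3) (4,4) (4,2) (5,1) (2,4) (2,2) (1,1) (0,0) [ray(0,1) blocked at (3,4); ray(1,1) blocked at (4,4); ray(-1,1) blocked at (2,4)]
  WK@(3,4): attacks (3,5) (3,3) (4,4) (2,4) (4,5) (4,3) (2,5) (2,3)
W attacks (5,0): yes

Answer: yes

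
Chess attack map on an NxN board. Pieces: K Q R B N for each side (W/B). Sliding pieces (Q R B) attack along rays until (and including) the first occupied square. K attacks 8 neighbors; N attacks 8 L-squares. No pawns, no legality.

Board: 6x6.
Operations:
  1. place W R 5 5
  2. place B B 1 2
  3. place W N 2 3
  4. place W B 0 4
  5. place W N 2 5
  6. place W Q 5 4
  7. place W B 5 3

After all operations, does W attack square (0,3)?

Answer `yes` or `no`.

Op 1: place WR@(5,5)
Op 2: place BB@(1,2)
Op 3: place WN@(2,3)
Op 4: place WB@(0,4)
Op 5: place WN@(2,5)
Op 6: place WQ@(5,4)
Op 7: place WB@(5,3)
Per-piece attacks for W:
  WB@(0,4): attacks (1,5) (1,3) (2,2) (3,1) (4,0)
  WN@(2,3): attacks (3,5) (4,4) (1,5) (0,4) (3,1) (4,2) (1,1) (0,2)
  WN@(2,5): attacks (3,3) (4,4) (1,3) (0,4)
  WB@(5,3): attacks (4,4) (3,5) (4,2) (3,1) (2,0)
  WQ@(5,4): attacks (5,5) (5,3) (4,4) (3,4) (2,4) (1,4) (0,4) (4,5) (4,3) (3,2) (2,1) (1,0) [ray(0,1) blocked at (5,5); ray(0,-1) blocked at (5,3); ray(-1,0) blocked at (0,4)]
  WR@(5,5): attacks (5,4) (4,5) (3,5) (2,5) [ray(0,-1) blocked at (5,4); ray(-1,0) blocked at (2,5)]
W attacks (0,3): no

Answer: no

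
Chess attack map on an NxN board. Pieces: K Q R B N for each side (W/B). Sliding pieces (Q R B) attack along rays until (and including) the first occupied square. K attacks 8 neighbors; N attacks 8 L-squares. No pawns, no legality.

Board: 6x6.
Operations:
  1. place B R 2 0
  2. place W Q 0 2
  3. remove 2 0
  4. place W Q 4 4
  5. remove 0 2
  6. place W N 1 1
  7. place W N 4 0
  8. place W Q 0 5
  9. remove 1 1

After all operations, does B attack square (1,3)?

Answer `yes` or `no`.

Op 1: place BR@(2,0)
Op 2: place WQ@(0,2)
Op 3: remove (2,0)
Op 4: place WQ@(4,4)
Op 5: remove (0,2)
Op 6: place WN@(1,1)
Op 7: place WN@(4,0)
Op 8: place WQ@(0,5)
Op 9: remove (1,1)
Per-piece attacks for B:
B attacks (1,3): no

Answer: no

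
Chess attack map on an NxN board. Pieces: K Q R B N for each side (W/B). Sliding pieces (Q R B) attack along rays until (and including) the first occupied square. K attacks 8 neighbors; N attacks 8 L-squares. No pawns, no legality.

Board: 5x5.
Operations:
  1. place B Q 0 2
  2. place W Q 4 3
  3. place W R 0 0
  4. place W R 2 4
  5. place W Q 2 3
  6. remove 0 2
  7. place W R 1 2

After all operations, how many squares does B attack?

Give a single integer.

Answer: 0

Derivation:
Op 1: place BQ@(0,2)
Op 2: place WQ@(4,3)
Op 3: place WR@(0,0)
Op 4: place WR@(2,4)
Op 5: place WQ@(2,3)
Op 6: remove (0,2)
Op 7: place WR@(1,2)
Per-piece attacks for B:
Union (0 distinct): (none)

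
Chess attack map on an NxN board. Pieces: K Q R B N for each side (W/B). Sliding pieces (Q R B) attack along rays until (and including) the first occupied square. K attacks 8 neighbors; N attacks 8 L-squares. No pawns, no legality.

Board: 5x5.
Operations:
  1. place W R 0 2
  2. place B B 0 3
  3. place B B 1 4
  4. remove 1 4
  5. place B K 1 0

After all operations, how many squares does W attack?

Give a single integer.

Answer: 7

Derivation:
Op 1: place WR@(0,2)
Op 2: place BB@(0,3)
Op 3: place BB@(1,4)
Op 4: remove (1,4)
Op 5: place BK@(1,0)
Per-piece attacks for W:
  WR@(0,2): attacks (0,3) (0,1) (0,0) (1,2) (2,2) (3,2) (4,2) [ray(0,1) blocked at (0,3)]
Union (7 distinct): (0,0) (0,1) (0,3) (1,2) (2,2) (3,2) (4,2)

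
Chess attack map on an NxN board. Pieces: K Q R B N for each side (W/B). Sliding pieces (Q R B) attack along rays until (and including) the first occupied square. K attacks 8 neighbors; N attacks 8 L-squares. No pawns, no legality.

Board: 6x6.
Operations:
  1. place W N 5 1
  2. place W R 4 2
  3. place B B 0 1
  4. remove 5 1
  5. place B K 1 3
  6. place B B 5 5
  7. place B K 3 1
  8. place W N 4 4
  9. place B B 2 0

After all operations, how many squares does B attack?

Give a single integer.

Op 1: place WN@(5,1)
Op 2: place WR@(4,2)
Op 3: place BB@(0,1)
Op 4: remove (5,1)
Op 5: place BK@(1,3)
Op 6: place BB@(5,5)
Op 7: place BK@(3,1)
Op 8: place WN@(4,4)
Op 9: place BB@(2,0)
Per-piece attacks for B:
  BB@(0,1): attacks (1,2) (2,3) (3,4) (4,5) (1,0)
  BK@(1,3): attacks (1,4) (1,2) (2,3) (0,3) (2,4) (2,2) (0,4) (0,2)
  BB@(2,0): attacks (3,1) (1,1) (0,2) [ray(1,1) blocked at (3,1)]
  BK@(3,1): attacks (3,2) (3,0) (4,1) (2,1) (4,2) (4,0) (2,2) (2,0)
  BB@(5,5): attacks (4,4) [ray(-1,-1) blocked at (4,4)]
Union (21 distinct): (0,2) (0,3) (0,4) (1,0) (1,1) (1,2) (1,4) (2,0) (2,1) (2,2) (2,3) (2,4) (3,0) (3,1) (3,2) (3,4) (4,0) (4,1) (4,2) (4,4) (4,5)

Answer: 21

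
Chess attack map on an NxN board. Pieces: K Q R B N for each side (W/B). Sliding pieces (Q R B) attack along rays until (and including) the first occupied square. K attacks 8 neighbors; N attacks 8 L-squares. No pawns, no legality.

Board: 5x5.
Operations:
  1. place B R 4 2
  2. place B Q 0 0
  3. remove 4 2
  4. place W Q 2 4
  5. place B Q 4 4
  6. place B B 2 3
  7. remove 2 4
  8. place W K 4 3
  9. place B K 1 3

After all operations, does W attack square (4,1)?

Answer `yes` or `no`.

Answer: no

Derivation:
Op 1: place BR@(4,2)
Op 2: place BQ@(0,0)
Op 3: remove (4,2)
Op 4: place WQ@(2,4)
Op 5: place BQ@(4,4)
Op 6: place BB@(2,3)
Op 7: remove (2,4)
Op 8: place WK@(4,3)
Op 9: place BK@(1,3)
Per-piece attacks for W:
  WK@(4,3): attacks (4,4) (4,2) (3,3) (3,4) (3,2)
W attacks (4,1): no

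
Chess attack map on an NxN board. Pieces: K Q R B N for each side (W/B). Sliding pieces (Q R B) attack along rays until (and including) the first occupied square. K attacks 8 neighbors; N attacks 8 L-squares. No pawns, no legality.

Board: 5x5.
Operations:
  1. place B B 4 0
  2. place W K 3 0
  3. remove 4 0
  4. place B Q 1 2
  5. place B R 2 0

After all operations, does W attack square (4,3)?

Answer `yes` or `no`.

Answer: no

Derivation:
Op 1: place BB@(4,0)
Op 2: place WK@(3,0)
Op 3: remove (4,0)
Op 4: place BQ@(1,2)
Op 5: place BR@(2,0)
Per-piece attacks for W:
  WK@(3,0): attacks (3,1) (4,0) (2,0) (4,1) (2,1)
W attacks (4,3): no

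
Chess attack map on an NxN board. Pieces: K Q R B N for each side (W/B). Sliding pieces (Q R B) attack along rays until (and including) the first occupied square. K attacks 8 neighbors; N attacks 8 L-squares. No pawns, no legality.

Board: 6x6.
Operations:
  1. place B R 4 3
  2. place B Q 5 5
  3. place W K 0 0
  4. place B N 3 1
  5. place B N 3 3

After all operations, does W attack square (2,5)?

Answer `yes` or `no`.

Answer: no

Derivation:
Op 1: place BR@(4,3)
Op 2: place BQ@(5,5)
Op 3: place WK@(0,0)
Op 4: place BN@(3,1)
Op 5: place BN@(3,3)
Per-piece attacks for W:
  WK@(0,0): attacks (0,1) (1,0) (1,1)
W attacks (2,5): no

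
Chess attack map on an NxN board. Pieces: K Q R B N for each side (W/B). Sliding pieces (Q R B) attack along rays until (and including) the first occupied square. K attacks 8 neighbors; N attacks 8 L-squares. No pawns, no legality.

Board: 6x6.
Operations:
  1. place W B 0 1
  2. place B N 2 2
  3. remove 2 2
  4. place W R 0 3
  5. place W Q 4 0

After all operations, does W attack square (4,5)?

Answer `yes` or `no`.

Op 1: place WB@(0,1)
Op 2: place BN@(2,2)
Op 3: remove (2,2)
Op 4: place WR@(0,3)
Op 5: place WQ@(4,0)
Per-piece attacks for W:
  WB@(0,1): attacks (1,2) (2,3) (3,4) (4,5) (1,0)
  WR@(0,3): attacks (0,4) (0,5) (0,2) (0,1) (1,3) (2,3) (3,3) (4,3) (5,3) [ray(0,-1) blocked at (0,1)]
  WQ@(4,0): attacks (4,1) (4,2) (4,3) (4,4) (4,5) (5,0) (3,0) (2,0) (1,0) (0,0) (5,1) (3,1) (2,2) (1,3) (0,4)
W attacks (4,5): yes

Answer: yes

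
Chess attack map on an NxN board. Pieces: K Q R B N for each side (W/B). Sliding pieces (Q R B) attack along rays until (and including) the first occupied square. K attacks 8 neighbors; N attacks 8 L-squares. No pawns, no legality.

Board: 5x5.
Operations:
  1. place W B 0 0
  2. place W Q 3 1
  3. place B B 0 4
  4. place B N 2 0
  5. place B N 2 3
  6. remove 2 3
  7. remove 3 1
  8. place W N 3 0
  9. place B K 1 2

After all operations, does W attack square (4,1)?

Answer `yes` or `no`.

Answer: no

Derivation:
Op 1: place WB@(0,0)
Op 2: place WQ@(3,1)
Op 3: place BB@(0,4)
Op 4: place BN@(2,0)
Op 5: place BN@(2,3)
Op 6: remove (2,3)
Op 7: remove (3,1)
Op 8: place WN@(3,0)
Op 9: place BK@(1,2)
Per-piece attacks for W:
  WB@(0,0): attacks (1,1) (2,2) (3,3) (4,4)
  WN@(3,0): attacks (4,2) (2,2) (1,1)
W attacks (4,1): no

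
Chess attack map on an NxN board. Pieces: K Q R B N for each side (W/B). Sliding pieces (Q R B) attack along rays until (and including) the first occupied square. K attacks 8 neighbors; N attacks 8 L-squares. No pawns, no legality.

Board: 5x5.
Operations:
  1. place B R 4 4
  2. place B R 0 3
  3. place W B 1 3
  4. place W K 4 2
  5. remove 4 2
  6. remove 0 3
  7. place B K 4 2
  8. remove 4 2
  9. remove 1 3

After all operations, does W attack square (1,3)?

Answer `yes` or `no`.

Answer: no

Derivation:
Op 1: place BR@(4,4)
Op 2: place BR@(0,3)
Op 3: place WB@(1,3)
Op 4: place WK@(4,2)
Op 5: remove (4,2)
Op 6: remove (0,3)
Op 7: place BK@(4,2)
Op 8: remove (4,2)
Op 9: remove (1,3)
Per-piece attacks for W:
W attacks (1,3): no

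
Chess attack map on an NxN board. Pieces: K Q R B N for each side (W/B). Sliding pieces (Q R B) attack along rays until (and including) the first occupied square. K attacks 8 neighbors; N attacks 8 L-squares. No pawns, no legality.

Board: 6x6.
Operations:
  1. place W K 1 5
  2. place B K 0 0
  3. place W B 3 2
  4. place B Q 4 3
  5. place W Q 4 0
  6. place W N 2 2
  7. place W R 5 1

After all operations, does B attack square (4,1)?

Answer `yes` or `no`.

Op 1: place WK@(1,5)
Op 2: place BK@(0,0)
Op 3: place WB@(3,2)
Op 4: place BQ@(4,3)
Op 5: place WQ@(4,0)
Op 6: place WN@(2,2)
Op 7: place WR@(5,1)
Per-piece attacks for B:
  BK@(0,0): attacks (0,1) (1,0) (1,1)
  BQ@(4,3): attacks (4,4) (4,5) (4,2) (4,1) (4,0) (5,3) (3,3) (2,3) (1,3) (0,3) (5,4) (5,2) (3,4) (2,5) (3,2) [ray(0,-1) blocked at (4,0); ray(-1,-1) blocked at (3,2)]
B attacks (4,1): yes

Answer: yes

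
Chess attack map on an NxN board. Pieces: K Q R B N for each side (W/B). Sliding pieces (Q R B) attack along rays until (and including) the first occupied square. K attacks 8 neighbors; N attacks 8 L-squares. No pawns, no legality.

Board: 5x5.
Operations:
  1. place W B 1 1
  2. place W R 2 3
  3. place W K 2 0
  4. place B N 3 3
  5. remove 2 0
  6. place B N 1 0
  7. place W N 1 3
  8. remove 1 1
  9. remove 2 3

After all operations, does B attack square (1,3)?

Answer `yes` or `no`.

Op 1: place WB@(1,1)
Op 2: place WR@(2,3)
Op 3: place WK@(2,0)
Op 4: place BN@(3,3)
Op 5: remove (2,0)
Op 6: place BN@(1,0)
Op 7: place WN@(1,3)
Op 8: remove (1,1)
Op 9: remove (2,3)
Per-piece attacks for B:
  BN@(1,0): attacks (2,2) (3,1) (0,2)
  BN@(3,3): attacks (1,4) (4,1) (2,1) (1,2)
B attacks (1,3): no

Answer: no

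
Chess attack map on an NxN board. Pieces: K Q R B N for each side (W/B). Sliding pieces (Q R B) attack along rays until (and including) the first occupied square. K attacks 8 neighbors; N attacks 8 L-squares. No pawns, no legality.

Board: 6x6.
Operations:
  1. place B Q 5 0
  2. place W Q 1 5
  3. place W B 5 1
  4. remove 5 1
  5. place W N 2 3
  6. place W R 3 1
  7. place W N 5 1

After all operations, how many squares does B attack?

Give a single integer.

Answer: 9

Derivation:
Op 1: place BQ@(5,0)
Op 2: place WQ@(1,5)
Op 3: place WB@(5,1)
Op 4: remove (5,1)
Op 5: place WN@(2,3)
Op 6: place WR@(3,1)
Op 7: place WN@(5,1)
Per-piece attacks for B:
  BQ@(5,0): attacks (5,1) (4,0) (3,0) (2,0) (1,0) (0,0) (4,1) (3,2) (2,3) [ray(0,1) blocked at (5,1); ray(-1,1) blocked at (2,3)]
Union (9 distinct): (0,0) (1,0) (2,0) (2,3) (3,0) (3,2) (4,0) (4,1) (5,1)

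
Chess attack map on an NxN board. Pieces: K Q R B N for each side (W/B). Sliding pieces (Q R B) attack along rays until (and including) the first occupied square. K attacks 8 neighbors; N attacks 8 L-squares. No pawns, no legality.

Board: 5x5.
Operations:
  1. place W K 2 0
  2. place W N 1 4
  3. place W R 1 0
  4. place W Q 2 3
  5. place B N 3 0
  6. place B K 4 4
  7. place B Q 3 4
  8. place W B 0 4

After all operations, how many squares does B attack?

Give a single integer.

Op 1: place WK@(2,0)
Op 2: place WN@(1,4)
Op 3: place WR@(1,0)
Op 4: place WQ@(2,3)
Op 5: place BN@(3,0)
Op 6: place BK@(4,4)
Op 7: place BQ@(3,4)
Op 8: place WB@(0,4)
Per-piece attacks for B:
  BN@(3,0): attacks (4,2) (2,2) (1,1)
  BQ@(3,4): attacks (3,3) (3,2) (3,1) (3,0) (4,4) (2,4) (1,4) (4,3) (2,3) [ray(0,-1) blocked at (3,0); ray(1,0) blocked at (4,4); ray(-1,0) blocked at (1,4); ray(-1,-1) blocked at (2,3)]
  BK@(4,4): attacks (4,3) (3,4) (3,3)
Union (13 distinct): (1,1) (1,4) (2,2) (2,3) (2,4) (3,0) (3,1) (3,2) (3,3) (3,4) (4,2) (4,3) (4,4)

Answer: 13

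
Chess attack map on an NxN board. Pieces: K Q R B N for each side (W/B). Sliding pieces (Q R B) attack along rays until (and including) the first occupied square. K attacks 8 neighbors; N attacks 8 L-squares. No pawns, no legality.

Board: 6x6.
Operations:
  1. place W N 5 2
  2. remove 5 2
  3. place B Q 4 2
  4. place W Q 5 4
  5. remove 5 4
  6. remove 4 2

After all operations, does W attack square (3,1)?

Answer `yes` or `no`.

Answer: no

Derivation:
Op 1: place WN@(5,2)
Op 2: remove (5,2)
Op 3: place BQ@(4,2)
Op 4: place WQ@(5,4)
Op 5: remove (5,4)
Op 6: remove (4,2)
Per-piece attacks for W:
W attacks (3,1): no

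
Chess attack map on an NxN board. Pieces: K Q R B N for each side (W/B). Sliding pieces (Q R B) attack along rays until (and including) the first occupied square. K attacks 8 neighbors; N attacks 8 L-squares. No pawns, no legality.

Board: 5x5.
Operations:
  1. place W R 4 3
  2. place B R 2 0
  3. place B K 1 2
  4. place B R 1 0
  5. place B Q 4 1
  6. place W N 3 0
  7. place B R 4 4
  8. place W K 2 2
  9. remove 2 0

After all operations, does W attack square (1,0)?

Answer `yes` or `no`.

Answer: no

Derivation:
Op 1: place WR@(4,3)
Op 2: place BR@(2,0)
Op 3: place BK@(1,2)
Op 4: place BR@(1,0)
Op 5: place BQ@(4,1)
Op 6: place WN@(3,0)
Op 7: place BR@(4,4)
Op 8: place WK@(2,2)
Op 9: remove (2,0)
Per-piece attacks for W:
  WK@(2,2): attacks (2,3) (2,1) (3,2) (1,2) (3,3) (3,1) (1,3) (1,1)
  WN@(3,0): attacks (4,2) (2,2) (1,1)
  WR@(4,3): attacks (4,4) (4,2) (4,1) (3,3) (2,3) (1,3) (0,3) [ray(0,1) blocked at (4,4); ray(0,-1) blocked at (4,1)]
W attacks (1,0): no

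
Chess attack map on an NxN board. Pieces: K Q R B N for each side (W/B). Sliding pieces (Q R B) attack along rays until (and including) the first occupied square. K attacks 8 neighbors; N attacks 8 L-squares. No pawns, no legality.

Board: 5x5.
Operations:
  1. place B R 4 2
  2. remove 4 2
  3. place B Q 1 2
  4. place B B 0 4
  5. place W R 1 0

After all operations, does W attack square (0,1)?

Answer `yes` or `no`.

Answer: no

Derivation:
Op 1: place BR@(4,2)
Op 2: remove (4,2)
Op 3: place BQ@(1,2)
Op 4: place BB@(0,4)
Op 5: place WR@(1,0)
Per-piece attacks for W:
  WR@(1,0): attacks (1,1) (1,2) (2,0) (3,0) (4,0) (0,0) [ray(0,1) blocked at (1,2)]
W attacks (0,1): no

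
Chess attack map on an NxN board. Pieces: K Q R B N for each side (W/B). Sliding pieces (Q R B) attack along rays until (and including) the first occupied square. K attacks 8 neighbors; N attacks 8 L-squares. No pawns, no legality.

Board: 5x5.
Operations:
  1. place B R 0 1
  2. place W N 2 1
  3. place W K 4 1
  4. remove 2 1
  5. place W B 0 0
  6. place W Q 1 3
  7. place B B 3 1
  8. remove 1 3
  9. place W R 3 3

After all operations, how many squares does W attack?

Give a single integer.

Op 1: place BR@(0,1)
Op 2: place WN@(2,1)
Op 3: place WK@(4,1)
Op 4: remove (2,1)
Op 5: place WB@(0,0)
Op 6: place WQ@(1,3)
Op 7: place BB@(3,1)
Op 8: remove (1,3)
Op 9: place WR@(3,3)
Per-piece attacks for W:
  WB@(0,0): attacks (1,1) (2,2) (3,3) [ray(1,1) blocked at (3,3)]
  WR@(3,3): attacks (3,4) (3,2) (3,1) (4,3) (2,3) (1,3) (0,3) [ray(0,-1) blocked at (3,1)]
  WK@(4,1): attacks (4,2) (4,0) (3,1) (3,2) (3,0)
Union (13 distinct): (0,3) (1,1) (1,3) (2,2) (2,3) (3,0) (3,1) (3,2) (3,3) (3,4) (4,0) (4,2) (4,3)

Answer: 13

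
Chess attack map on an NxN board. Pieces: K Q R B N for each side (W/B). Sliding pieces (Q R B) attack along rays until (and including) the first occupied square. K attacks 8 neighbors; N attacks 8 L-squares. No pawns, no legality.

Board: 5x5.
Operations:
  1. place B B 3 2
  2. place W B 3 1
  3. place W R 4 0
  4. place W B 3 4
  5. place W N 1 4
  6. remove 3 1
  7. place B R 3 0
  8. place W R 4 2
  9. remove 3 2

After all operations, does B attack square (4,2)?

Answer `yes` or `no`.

Op 1: place BB@(3,2)
Op 2: place WB@(3,1)
Op 3: place WR@(4,0)
Op 4: place WB@(3,4)
Op 5: place WN@(1,4)
Op 6: remove (3,1)
Op 7: place BR@(3,0)
Op 8: place WR@(4,2)
Op 9: remove (3,2)
Per-piece attacks for B:
  BR@(3,0): attacks (3,1) (3,2) (3,3) (3,4) (4,0) (2,0) (1,0) (0,0) [ray(0,1) blocked at (3,4); ray(1,0) blocked at (4,0)]
B attacks (4,2): no

Answer: no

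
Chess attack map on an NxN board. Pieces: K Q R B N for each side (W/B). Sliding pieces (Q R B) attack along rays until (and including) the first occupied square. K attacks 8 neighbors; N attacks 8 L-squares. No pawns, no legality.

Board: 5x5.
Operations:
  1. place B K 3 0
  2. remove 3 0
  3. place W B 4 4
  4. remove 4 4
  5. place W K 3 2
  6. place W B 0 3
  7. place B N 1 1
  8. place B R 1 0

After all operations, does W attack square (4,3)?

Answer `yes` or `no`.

Op 1: place BK@(3,0)
Op 2: remove (3,0)
Op 3: place WB@(4,4)
Op 4: remove (4,4)
Op 5: place WK@(3,2)
Op 6: place WB@(0,3)
Op 7: place BN@(1,1)
Op 8: place BR@(1,0)
Per-piece attacks for W:
  WB@(0,3): attacks (1,4) (1,2) (2,1) (3,0)
  WK@(3,2): attacks (3,3) (3,1) (4,2) (2,2) (4,3) (4,1) (2,3) (2,1)
W attacks (4,3): yes

Answer: yes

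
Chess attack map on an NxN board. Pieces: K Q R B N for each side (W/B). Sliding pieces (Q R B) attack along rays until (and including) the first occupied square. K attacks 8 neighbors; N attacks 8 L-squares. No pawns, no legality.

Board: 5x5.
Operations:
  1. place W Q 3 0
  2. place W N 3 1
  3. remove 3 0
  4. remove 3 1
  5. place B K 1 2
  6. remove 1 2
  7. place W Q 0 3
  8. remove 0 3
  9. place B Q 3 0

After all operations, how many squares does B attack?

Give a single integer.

Op 1: place WQ@(3,0)
Op 2: place WN@(3,1)
Op 3: remove (3,0)
Op 4: remove (3,1)
Op 5: place BK@(1,2)
Op 6: remove (1,2)
Op 7: place WQ@(0,3)
Op 8: remove (0,3)
Op 9: place BQ@(3,0)
Per-piece attacks for B:
  BQ@(3,0): attacks (3,1) (3,2) (3,3) (3,4) (4,0) (2,0) (1,0) (0,0) (4,1) (2,1) (1,2) (0,3)
Union (12 distinct): (0,0) (0,3) (1,0) (1,2) (2,0) (2,1) (3,1) (3,2) (3,3) (3,4) (4,0) (4,1)

Answer: 12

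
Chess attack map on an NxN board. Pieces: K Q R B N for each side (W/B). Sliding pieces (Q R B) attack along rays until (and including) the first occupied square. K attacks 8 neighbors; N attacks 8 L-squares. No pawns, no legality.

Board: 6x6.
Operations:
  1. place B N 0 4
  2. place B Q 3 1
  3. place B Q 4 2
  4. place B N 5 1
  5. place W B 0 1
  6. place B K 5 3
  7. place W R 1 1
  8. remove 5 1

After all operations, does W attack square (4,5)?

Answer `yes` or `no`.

Op 1: place BN@(0,4)
Op 2: place BQ@(3,1)
Op 3: place BQ@(4,2)
Op 4: place BN@(5,1)
Op 5: place WB@(0,1)
Op 6: place BK@(5,3)
Op 7: place WR@(1,1)
Op 8: remove (5,1)
Per-piece attacks for W:
  WB@(0,1): attacks (1,2) (2,3) (3,4) (4,5) (1,0)
  WR@(1,1): attacks (1,2) (1,3) (1,4) (1,5) (1,0) (2,1) (3,1) (0,1) [ray(1,0) blocked at (3,1); ray(-1,0) blocked at (0,1)]
W attacks (4,5): yes

Answer: yes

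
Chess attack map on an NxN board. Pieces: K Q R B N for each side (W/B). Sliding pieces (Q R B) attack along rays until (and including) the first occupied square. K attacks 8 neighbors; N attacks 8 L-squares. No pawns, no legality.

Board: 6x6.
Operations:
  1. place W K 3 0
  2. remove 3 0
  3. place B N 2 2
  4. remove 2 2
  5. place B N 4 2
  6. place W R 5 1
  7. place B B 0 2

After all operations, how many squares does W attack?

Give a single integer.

Answer: 10

Derivation:
Op 1: place WK@(3,0)
Op 2: remove (3,0)
Op 3: place BN@(2,2)
Op 4: remove (2,2)
Op 5: place BN@(4,2)
Op 6: place WR@(5,1)
Op 7: place BB@(0,2)
Per-piece attacks for W:
  WR@(5,1): attacks (5,2) (5,3) (5,4) (5,5) (5,0) (4,1) (3,1) (2,1) (1,1) (0,1)
Union (10 distinct): (0,1) (1,1) (2,1) (3,1) (4,1) (5,0) (5,2) (5,3) (5,4) (5,5)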